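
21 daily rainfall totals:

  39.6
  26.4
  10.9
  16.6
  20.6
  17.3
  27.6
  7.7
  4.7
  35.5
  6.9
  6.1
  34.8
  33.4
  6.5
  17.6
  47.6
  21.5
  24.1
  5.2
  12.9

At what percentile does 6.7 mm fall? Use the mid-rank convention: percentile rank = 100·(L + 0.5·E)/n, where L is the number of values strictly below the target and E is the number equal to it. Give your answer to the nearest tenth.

19.0

Sorted: 4.7, 5.2, 6.1, 6.5, 6.9, 7.7, 10.9, 12.9, 16.6, 17.3, 17.6, 20.6, 21.5, 24.1, 26.4, 27.6, 33.4, 34.8, 35.5, 39.6, 47.6.
Count below 6.7: L = 4; count equal: E = 0; n = 21.
Percentile rank = 100·(4 + 0.5·0)/21 = 100·4/21 = 19.05.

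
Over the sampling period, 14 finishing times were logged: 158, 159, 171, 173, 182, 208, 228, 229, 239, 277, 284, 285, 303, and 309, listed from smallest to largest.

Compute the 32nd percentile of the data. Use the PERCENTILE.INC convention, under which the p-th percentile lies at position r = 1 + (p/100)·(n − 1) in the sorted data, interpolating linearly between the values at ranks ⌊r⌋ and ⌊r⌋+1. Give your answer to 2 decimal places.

186.16

n = 14.
r = 1 + (32/100)·(14 − 1) = 1 + 4.16 = 5.16.
Rank 5 is 182 and rank 6 is 208.
Interpolate: 182 + 0.16·(208 − 182) = 182 + 0.16·26 = 186.16.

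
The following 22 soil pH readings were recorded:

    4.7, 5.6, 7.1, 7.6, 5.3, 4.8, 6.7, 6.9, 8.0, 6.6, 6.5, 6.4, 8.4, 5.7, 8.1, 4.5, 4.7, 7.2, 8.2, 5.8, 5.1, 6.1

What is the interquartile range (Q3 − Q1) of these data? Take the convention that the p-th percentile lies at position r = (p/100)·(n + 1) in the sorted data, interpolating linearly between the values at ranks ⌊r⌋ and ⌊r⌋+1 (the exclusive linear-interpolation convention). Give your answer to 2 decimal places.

2.05

Sorted: 4.5, 4.7, 4.7, 4.8, 5.1, 5.3, 5.6, 5.7, 5.8, 6.1, 6.4, 6.5, 6.6, 6.7, 6.9, 7.1, 7.2, 7.6, 8.0, 8.1, 8.2, 8.4.
n = 22.
P25: r = 5.75; ranks 5–6 are 5.1, 5.3; interpolating gives 5.25.
P75: r = 17.25; ranks 17–18 are 7.2, 7.6; interpolating gives 7.3.
Difference: 7.3 − 5.25 = 2.05.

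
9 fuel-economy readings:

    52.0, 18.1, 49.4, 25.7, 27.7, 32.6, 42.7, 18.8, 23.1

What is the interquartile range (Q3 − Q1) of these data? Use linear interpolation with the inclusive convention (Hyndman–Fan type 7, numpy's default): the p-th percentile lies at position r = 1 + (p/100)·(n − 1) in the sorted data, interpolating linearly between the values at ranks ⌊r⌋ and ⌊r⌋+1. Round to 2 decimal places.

19.60

Sorted: 18.1, 18.8, 23.1, 25.7, 27.7, 32.6, 42.7, 49.4, 52.0.
n = 9.
P25: r = 3 (integer) → 23.1.
P75: r = 7 (integer) → 42.7.
Difference: 42.7 − 23.1 = 19.6.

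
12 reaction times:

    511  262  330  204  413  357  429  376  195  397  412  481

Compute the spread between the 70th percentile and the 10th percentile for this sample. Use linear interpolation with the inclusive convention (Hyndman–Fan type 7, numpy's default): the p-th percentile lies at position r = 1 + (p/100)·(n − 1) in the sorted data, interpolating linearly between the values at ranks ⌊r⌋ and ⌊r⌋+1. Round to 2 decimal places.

Sorted: 195, 204, 262, 330, 357, 376, 397, 412, 413, 429, 481, 511.
n = 12.
P10: r = 2.1; ranks 2–3 are 204, 262; interpolating gives 209.8.
P70: r = 8.7; ranks 8–9 are 412, 413; interpolating gives 412.7.
Difference: 412.7 − 209.8 = 202.9.

202.90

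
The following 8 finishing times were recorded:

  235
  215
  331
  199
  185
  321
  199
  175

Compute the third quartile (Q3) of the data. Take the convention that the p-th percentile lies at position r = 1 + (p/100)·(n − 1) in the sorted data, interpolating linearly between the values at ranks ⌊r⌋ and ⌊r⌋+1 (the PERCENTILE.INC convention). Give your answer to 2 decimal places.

256.50

Sorted: 175, 185, 199, 199, 215, 235, 321, 331.
n = 8.
r = 1 + (75/100)·(8 − 1) = 1 + 5.25 = 6.25.
Rank 6 is 235 and rank 7 is 321.
Interpolate: 235 + 0.25·(321 − 235) = 235 + 0.25·86 = 256.5.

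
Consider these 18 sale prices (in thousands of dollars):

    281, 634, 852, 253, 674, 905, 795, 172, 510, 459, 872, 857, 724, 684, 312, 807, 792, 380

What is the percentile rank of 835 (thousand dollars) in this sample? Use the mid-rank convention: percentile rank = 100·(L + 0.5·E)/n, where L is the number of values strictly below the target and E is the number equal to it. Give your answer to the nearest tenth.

77.8

Sorted: 172, 253, 281, 312, 380, 459, 510, 634, 674, 684, 724, 792, 795, 807, 852, 857, 872, 905.
Count below 835: L = 14; count equal: E = 0; n = 18.
Percentile rank = 100·(14 + 0.5·0)/18 = 100·14/18 = 77.78.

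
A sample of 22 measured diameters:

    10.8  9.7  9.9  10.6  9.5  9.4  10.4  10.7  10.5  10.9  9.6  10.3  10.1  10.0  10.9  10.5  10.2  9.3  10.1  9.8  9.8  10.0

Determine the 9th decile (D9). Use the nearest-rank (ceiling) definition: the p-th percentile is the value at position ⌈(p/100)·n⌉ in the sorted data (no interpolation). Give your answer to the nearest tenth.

Sorted: 9.3, 9.4, 9.5, 9.6, 9.7, 9.8, 9.8, 9.9, 10.0, 10.0, 10.1, 10.1, 10.2, 10.3, 10.4, 10.5, 10.5, 10.6, 10.7, 10.8, 10.9, 10.9.
n = 22.
Position = ⌈90/100 · 22⌉ = ⌈19.8⌉ = 20.
The value at rank 20 is 10.8.

10.8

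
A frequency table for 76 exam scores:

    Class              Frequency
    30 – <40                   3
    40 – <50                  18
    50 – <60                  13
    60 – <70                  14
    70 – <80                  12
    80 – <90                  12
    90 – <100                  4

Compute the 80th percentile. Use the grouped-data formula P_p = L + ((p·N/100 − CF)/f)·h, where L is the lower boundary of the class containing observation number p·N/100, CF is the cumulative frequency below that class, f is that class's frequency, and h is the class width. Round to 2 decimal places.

N = 76; target position k = 80/100 · 76 = 60.8.
Cumulative frequencies: 3, 21, 34, 48, 60, 72, 76.
Observation 60.8 falls in the class 80 – <90.
L = 80, CF = 60, f = 12, h = 10.
P80 = 80 + ((60.8 − 60)/12)·10 = 80 + 0.666667 = 80.6667.

80.67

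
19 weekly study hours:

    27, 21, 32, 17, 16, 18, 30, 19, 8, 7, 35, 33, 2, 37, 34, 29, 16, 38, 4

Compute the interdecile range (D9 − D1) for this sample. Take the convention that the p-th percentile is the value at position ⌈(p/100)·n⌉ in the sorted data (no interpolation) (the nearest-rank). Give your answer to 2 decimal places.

33.00

Sorted: 2, 4, 7, 8, 16, 16, 17, 18, 19, 21, 27, 29, 30, 32, 33, 34, 35, 37, 38.
n = 19.
P10: rank ⌈10/100·19⌉ = 2 → 4.
P90: rank ⌈90/100·19⌉ = 18 → 37.
Difference: 37 − 4 = 33.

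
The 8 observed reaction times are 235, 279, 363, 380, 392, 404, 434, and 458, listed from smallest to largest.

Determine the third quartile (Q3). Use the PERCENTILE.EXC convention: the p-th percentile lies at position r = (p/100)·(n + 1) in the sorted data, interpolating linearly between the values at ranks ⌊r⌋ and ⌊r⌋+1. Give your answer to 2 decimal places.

426.50

n = 8.
r = (75/100)·(8 + 1) = 6.75.
Rank 6 is 404 and rank 7 is 434.
Interpolate: 404 + 0.75·(434 − 404) = 404 + 0.75·30 = 426.5.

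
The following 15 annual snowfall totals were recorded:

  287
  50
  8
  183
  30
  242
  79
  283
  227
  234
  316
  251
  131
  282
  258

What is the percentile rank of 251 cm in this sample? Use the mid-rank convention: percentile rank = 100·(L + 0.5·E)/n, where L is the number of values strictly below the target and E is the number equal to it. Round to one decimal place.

63.3

Sorted: 8, 30, 50, 79, 131, 183, 227, 234, 242, 251, 258, 282, 283, 287, 316.
Count below 251: L = 9; count equal: E = 1; n = 15.
Percentile rank = 100·(9 + 0.5·1)/15 = 100·9.5/15 = 63.33.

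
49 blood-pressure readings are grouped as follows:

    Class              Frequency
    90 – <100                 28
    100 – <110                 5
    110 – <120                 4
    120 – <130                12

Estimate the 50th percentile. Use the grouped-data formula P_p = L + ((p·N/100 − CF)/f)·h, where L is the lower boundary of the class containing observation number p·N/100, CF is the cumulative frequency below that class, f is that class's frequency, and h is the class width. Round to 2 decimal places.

N = 49; target position k = 50/100 · 49 = 24.5.
Cumulative frequencies: 28, 33, 37, 49.
Observation 24.5 falls in the class 90 – <100.
L = 90, CF = 0, f = 28, h = 10.
P50 = 90 + ((24.5 − 0)/28)·10 = 90 + 8.75 = 98.75.

98.75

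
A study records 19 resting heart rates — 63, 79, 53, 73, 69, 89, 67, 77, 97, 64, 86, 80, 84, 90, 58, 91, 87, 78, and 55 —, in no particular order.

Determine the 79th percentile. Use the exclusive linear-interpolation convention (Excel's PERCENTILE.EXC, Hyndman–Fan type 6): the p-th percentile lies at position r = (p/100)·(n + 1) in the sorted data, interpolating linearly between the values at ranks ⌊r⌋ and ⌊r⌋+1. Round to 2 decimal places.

88.60

Sorted: 53, 55, 58, 63, 64, 67, 69, 73, 77, 78, 79, 80, 84, 86, 87, 89, 90, 91, 97.
n = 19.
r = (79/100)·(19 + 1) = 15.8.
Rank 15 is 87 and rank 16 is 89.
Interpolate: 87 + 0.8·(89 − 87) = 87 + 0.8·2 = 88.6.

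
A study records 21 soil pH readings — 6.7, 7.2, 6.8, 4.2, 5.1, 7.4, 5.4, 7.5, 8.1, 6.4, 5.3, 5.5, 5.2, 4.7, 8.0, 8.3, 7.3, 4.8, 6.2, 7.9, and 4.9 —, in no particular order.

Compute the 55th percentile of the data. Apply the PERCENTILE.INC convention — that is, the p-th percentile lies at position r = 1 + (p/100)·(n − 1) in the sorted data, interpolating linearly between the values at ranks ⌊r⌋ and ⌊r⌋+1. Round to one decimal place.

Sorted: 4.2, 4.7, 4.8, 4.9, 5.1, 5.2, 5.3, 5.4, 5.5, 6.2, 6.4, 6.7, 6.8, 7.2, 7.3, 7.4, 7.5, 7.9, 8.0, 8.1, 8.3.
n = 21.
r = 1 + (55/100)·(21 − 1) = 1 + 11 = 12.
r is an integer, so P55 is the value at rank 12: 6.7.

6.7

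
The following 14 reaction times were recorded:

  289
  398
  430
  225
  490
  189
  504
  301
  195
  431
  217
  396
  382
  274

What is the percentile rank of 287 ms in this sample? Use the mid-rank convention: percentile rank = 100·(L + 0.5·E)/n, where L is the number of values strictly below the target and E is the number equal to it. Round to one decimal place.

Sorted: 189, 195, 217, 225, 274, 289, 301, 382, 396, 398, 430, 431, 490, 504.
Count below 287: L = 5; count equal: E = 0; n = 14.
Percentile rank = 100·(5 + 0.5·0)/14 = 100·5/14 = 35.71.

35.7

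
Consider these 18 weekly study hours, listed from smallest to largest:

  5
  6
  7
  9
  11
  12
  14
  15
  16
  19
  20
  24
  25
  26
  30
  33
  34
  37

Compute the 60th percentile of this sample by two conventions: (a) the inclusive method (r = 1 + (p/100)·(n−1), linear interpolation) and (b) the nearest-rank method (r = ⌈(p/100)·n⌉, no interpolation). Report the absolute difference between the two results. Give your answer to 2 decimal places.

0.80

n = 18.
(a) r = 11.2; between ranks 11 (20) and 12 (24): 20.8.
(b) the nearest-rank method: rank 11 → 20.
|20.8 − 20| = 0.8.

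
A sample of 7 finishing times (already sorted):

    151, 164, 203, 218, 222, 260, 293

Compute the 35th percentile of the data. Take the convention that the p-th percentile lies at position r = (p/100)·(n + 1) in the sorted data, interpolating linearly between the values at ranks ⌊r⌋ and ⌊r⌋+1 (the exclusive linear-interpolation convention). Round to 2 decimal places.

195.20

n = 7.
r = (35/100)·(7 + 1) = 2.8.
Rank 2 is 164 and rank 3 is 203.
Interpolate: 164 + 0.8·(203 − 164) = 164 + 0.8·39 = 195.2.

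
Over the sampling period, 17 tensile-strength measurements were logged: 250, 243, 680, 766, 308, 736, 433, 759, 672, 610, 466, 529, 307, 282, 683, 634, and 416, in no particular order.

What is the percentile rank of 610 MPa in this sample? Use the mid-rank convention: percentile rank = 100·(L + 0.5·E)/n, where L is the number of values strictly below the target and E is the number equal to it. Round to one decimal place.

Sorted: 243, 250, 282, 307, 308, 416, 433, 466, 529, 610, 634, 672, 680, 683, 736, 759, 766.
Count below 610: L = 9; count equal: E = 1; n = 17.
Percentile rank = 100·(9 + 0.5·1)/17 = 100·9.5/17 = 55.88.

55.9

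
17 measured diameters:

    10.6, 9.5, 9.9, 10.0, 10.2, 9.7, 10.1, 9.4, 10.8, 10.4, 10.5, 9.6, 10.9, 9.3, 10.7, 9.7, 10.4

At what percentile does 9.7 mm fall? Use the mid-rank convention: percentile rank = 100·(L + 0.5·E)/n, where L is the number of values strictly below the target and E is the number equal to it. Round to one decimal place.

29.4

Sorted: 9.3, 9.4, 9.5, 9.6, 9.7, 9.7, 9.9, 10.0, 10.1, 10.2, 10.4, 10.4, 10.5, 10.6, 10.7, 10.8, 10.9.
Count below 9.7: L = 4; count equal: E = 2; n = 17.
Percentile rank = 100·(4 + 0.5·2)/17 = 100·5/17 = 29.41.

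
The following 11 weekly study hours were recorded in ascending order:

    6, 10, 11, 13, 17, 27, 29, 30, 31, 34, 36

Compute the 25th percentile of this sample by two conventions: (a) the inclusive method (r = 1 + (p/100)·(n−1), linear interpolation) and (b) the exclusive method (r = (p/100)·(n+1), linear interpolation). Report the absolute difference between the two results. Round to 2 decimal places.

1.00

n = 11.
(a) r = 3.5; between ranks 3 (11) and 4 (13): 12.
(b) r = 3 → value at rank 3 = 11.
|12 − 11| = 1.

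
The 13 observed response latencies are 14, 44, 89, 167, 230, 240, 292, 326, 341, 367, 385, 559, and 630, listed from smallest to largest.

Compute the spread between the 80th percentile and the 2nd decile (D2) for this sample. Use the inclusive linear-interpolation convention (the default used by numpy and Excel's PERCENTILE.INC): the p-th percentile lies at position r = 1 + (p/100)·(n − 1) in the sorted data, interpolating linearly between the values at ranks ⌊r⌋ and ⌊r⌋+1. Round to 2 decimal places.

257.60

n = 13.
P20: r = 3.4; ranks 3–4 are 89, 167; interpolating gives 120.2.
P80: r = 10.6; ranks 10–11 are 367, 385; interpolating gives 377.8.
Difference: 377.8 − 120.2 = 257.6.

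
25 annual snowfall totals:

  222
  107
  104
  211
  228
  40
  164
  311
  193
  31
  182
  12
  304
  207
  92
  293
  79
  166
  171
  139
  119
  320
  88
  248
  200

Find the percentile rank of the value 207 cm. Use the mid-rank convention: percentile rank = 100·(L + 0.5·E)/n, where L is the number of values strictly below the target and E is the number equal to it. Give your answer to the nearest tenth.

66.0

Sorted: 12, 31, 40, 79, 88, 92, 104, 107, 119, 139, 164, 166, 171, 182, 193, 200, 207, 211, 222, 228, 248, 293, 304, 311, 320.
Count below 207: L = 16; count equal: E = 1; n = 25.
Percentile rank = 100·(16 + 0.5·1)/25 = 100·16.5/25 = 66.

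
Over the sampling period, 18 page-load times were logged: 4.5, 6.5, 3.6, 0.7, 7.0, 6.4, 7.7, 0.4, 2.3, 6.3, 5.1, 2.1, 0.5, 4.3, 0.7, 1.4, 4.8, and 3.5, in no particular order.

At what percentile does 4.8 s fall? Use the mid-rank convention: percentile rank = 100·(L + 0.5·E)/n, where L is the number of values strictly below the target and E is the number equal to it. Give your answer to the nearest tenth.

Sorted: 0.4, 0.5, 0.7, 0.7, 1.4, 2.1, 2.3, 3.5, 3.6, 4.3, 4.5, 4.8, 5.1, 6.3, 6.4, 6.5, 7.0, 7.7.
Count below 4.8: L = 11; count equal: E = 1; n = 18.
Percentile rank = 100·(11 + 0.5·1)/18 = 100·11.5/18 = 63.89.

63.9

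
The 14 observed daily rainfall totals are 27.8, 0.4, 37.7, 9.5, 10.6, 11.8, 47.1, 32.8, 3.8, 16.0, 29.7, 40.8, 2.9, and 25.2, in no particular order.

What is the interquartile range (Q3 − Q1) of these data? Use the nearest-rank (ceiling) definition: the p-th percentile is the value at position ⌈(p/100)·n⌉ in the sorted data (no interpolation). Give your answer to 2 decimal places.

23.30

Sorted: 0.4, 2.9, 3.8, 9.5, 10.6, 11.8, 16.0, 25.2, 27.8, 29.7, 32.8, 37.7, 40.8, 47.1.
n = 14.
P25: rank ⌈25/100·14⌉ = 4 → 9.5.
P75: rank ⌈75/100·14⌉ = 11 → 32.8.
Difference: 32.8 − 9.5 = 23.3.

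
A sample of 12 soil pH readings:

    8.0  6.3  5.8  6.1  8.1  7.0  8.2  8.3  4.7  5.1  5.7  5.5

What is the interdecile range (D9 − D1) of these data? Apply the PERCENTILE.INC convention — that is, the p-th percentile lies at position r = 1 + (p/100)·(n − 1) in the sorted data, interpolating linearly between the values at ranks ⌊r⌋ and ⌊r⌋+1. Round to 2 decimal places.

Sorted: 4.7, 5.1, 5.5, 5.7, 5.8, 6.1, 6.3, 7.0, 8.0, 8.1, 8.2, 8.3.
n = 12.
P10: r = 2.1; ranks 2–3 are 5.1, 5.5; interpolating gives 5.14.
P90: r = 10.9; ranks 10–11 are 8.1, 8.2; interpolating gives 8.19.
Difference: 8.19 − 5.14 = 3.05.

3.05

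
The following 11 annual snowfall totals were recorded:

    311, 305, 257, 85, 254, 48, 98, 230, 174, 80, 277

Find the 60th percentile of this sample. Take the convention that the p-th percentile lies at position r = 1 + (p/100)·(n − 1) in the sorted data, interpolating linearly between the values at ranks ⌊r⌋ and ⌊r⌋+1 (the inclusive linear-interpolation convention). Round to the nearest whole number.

254

Sorted: 48, 80, 85, 98, 174, 230, 254, 257, 277, 305, 311.
n = 11.
r = 1 + (60/100)·(11 − 1) = 1 + 6 = 7.
r is an integer, so P60 is the value at rank 7: 254.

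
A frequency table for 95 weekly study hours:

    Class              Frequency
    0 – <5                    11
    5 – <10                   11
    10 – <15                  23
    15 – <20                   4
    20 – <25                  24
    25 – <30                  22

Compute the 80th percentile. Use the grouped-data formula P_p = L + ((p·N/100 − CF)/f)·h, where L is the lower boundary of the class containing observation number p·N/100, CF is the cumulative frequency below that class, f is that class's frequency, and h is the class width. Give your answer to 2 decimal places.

N = 95; target position k = 80/100 · 95 = 76.
Cumulative frequencies: 11, 22, 45, 49, 73, 95.
Observation 76 falls in the class 25 – <30.
L = 25, CF = 73, f = 22, h = 5.
P80 = 25 + ((76 − 73)/22)·5 = 25 + 0.681818 = 25.6818.

25.68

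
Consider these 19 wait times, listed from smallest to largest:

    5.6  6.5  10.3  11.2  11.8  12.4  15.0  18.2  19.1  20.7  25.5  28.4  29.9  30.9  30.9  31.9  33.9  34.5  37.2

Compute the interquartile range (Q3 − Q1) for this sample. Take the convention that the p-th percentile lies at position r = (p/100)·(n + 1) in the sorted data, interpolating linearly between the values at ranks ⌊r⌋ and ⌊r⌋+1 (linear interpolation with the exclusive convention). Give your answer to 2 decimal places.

n = 19.
P25: r = 5 (integer) → 11.8.
P75: r = 15 (integer) → 30.9.
Difference: 30.9 − 11.8 = 19.1.

19.10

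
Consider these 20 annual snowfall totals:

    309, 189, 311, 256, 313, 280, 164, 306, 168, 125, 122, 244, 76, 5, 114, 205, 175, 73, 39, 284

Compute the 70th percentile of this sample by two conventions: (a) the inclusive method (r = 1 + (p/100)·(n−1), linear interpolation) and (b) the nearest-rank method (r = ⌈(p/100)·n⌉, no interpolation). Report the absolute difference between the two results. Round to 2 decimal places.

7.20

Sorted: 5, 39, 73, 76, 114, 122, 125, 164, 168, 175, 189, 205, 244, 256, 280, 284, 306, 309, 311, 313.
n = 20.
(a) r = 14.3; between ranks 14 (256) and 15 (280): 263.2.
(b) the nearest-rank method: rank 14 → 256.
|263.2 − 256| = 7.2.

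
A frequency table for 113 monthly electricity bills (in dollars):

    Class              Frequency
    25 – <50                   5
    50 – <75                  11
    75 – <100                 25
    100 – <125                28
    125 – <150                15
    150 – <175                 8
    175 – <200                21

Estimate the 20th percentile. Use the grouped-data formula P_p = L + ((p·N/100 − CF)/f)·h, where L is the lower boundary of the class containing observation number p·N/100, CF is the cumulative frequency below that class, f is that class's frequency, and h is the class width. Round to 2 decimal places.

81.60

N = 113; target position k = 20/100 · 113 = 22.6.
Cumulative frequencies: 5, 16, 41, 69, 84, 92, 113.
Observation 22.6 falls in the class 75 – <100.
L = 75, CF = 16, f = 25, h = 25.
P20 = 75 + ((22.6 − 16)/25)·25 = 75 + 6.6 = 81.6.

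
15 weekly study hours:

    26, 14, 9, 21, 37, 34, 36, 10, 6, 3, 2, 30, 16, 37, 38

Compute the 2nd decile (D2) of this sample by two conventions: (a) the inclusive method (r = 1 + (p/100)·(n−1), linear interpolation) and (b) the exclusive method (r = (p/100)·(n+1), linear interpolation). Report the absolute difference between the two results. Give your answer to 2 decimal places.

1.80

Sorted: 2, 3, 6, 9, 10, 14, 16, 21, 26, 30, 34, 36, 37, 37, 38.
n = 15.
(a) r = 3.8; between ranks 3 (6) and 4 (9): 8.4.
(b) r = 3.2; between ranks 3 (6) and 4 (9): 6.6.
|8.4 − 6.6| = 1.8.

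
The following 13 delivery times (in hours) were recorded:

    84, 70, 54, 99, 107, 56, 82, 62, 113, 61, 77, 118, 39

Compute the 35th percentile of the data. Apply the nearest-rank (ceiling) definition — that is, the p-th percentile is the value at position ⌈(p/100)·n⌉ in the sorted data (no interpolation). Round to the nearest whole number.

62

Sorted: 39, 54, 56, 61, 62, 70, 77, 82, 84, 99, 107, 113, 118.
n = 13.
Position = ⌈35/100 · 13⌉ = ⌈4.55⌉ = 5.
The value at rank 5 is 62.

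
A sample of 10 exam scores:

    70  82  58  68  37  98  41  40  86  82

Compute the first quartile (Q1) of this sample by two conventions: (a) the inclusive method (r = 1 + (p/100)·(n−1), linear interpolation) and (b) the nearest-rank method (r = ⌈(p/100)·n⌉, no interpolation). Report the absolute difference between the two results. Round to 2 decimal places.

Sorted: 37, 40, 41, 58, 68, 70, 82, 82, 86, 98.
n = 10.
(a) r = 3.25; between ranks 3 (41) and 4 (58): 45.25.
(b) the nearest-rank method: rank 3 → 41.
|45.25 − 41| = 4.25.

4.25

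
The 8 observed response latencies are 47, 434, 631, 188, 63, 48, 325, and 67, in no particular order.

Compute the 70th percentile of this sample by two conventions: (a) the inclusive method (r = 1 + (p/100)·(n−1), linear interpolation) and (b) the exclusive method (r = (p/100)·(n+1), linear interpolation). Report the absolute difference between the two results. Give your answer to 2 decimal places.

Sorted: 47, 48, 63, 67, 188, 325, 434, 631.
n = 8.
(a) r = 5.9; between ranks 5 (188) and 6 (325): 311.3.
(b) r = 6.3; between ranks 6 (325) and 7 (434): 357.7.
|311.3 − 357.7| = 46.4.

46.40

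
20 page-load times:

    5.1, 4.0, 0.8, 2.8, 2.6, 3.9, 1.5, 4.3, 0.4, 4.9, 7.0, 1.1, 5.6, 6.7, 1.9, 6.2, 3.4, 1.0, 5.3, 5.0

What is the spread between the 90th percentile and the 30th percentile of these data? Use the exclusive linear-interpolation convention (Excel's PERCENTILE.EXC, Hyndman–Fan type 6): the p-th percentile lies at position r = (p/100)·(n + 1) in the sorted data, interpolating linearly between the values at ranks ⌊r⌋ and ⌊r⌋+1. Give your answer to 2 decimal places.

4.54

Sorted: 0.4, 0.8, 1.0, 1.1, 1.5, 1.9, 2.6, 2.8, 3.4, 3.9, 4.0, 4.3, 4.9, 5.0, 5.1, 5.3, 5.6, 6.2, 6.7, 7.0.
n = 20.
P30: r = 6.3; ranks 6–7 are 1.9, 2.6; interpolating gives 2.11.
P90: r = 18.9; ranks 18–19 are 6.2, 6.7; interpolating gives 6.65.
Difference: 6.65 − 2.11 = 4.54.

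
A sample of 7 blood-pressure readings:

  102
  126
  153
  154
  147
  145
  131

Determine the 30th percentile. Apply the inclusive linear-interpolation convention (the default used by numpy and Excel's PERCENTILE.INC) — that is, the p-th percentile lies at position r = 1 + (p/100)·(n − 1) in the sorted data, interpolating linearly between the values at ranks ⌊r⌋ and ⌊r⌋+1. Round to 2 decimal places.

130.00

Sorted: 102, 126, 131, 145, 147, 153, 154.
n = 7.
r = 1 + (30/100)·(7 − 1) = 1 + 1.8 = 2.8.
Rank 2 is 126 and rank 3 is 131.
Interpolate: 126 + 0.8·(131 − 126) = 126 + 0.8·5 = 130.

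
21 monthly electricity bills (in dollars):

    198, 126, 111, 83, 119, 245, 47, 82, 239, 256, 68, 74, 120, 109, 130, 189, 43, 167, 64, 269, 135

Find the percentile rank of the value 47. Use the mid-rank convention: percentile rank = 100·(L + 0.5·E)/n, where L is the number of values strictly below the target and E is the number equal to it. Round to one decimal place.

Sorted: 43, 47, 64, 68, 74, 82, 83, 109, 111, 119, 120, 126, 130, 135, 167, 189, 198, 239, 245, 256, 269.
Count below 47: L = 1; count equal: E = 1; n = 21.
Percentile rank = 100·(1 + 0.5·1)/21 = 100·1.5/21 = 7.143.

7.1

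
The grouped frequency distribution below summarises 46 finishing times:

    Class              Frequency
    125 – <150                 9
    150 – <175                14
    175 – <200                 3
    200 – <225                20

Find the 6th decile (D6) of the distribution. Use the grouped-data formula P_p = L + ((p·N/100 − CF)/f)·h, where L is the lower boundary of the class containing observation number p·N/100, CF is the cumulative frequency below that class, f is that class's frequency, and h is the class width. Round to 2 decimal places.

N = 46; target position k = 60/100 · 46 = 27.6.
Cumulative frequencies: 9, 23, 26, 46.
Observation 27.6 falls in the class 200 – <225.
L = 200, CF = 26, f = 20, h = 25.
P60 = 200 + ((27.6 − 26)/20)·25 = 200 + 2 = 202.

202.00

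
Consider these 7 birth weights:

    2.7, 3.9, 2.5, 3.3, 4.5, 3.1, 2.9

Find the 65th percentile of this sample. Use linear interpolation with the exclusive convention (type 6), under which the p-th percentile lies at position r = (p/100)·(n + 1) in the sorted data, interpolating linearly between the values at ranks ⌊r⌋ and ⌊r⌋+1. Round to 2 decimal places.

Sorted: 2.5, 2.7, 2.9, 3.1, 3.3, 3.9, 4.5.
n = 7.
r = (65/100)·(7 + 1) = 5.2.
Rank 5 is 3.3 and rank 6 is 3.9.
Interpolate: 3.3 + 0.2·(3.9 − 3.3) = 3.3 + 0.2·0.6 = 3.42.

3.42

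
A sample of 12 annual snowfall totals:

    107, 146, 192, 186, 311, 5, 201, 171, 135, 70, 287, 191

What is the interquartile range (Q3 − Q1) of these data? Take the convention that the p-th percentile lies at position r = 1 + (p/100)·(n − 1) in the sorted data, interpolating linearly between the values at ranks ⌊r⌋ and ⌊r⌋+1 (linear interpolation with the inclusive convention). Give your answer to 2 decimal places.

Sorted: 5, 70, 107, 135, 146, 171, 186, 191, 192, 201, 287, 311.
n = 12.
P25: r = 3.75; ranks 3–4 are 107, 135; interpolating gives 128.
P75: r = 9.25; ranks 9–10 are 192, 201; interpolating gives 194.25.
Difference: 194.25 − 128 = 66.25.

66.25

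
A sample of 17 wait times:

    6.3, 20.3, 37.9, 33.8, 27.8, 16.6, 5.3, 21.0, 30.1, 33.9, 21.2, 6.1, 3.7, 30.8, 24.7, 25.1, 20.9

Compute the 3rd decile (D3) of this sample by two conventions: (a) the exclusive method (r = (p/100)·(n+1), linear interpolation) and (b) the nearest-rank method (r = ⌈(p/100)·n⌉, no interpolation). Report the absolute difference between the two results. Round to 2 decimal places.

2.22

Sorted: 3.7, 5.3, 6.1, 6.3, 16.6, 20.3, 20.9, 21.0, 21.2, 24.7, 25.1, 27.8, 30.1, 30.8, 33.8, 33.9, 37.9.
n = 17.
(a) r = 5.4; between ranks 5 (16.6) and 6 (20.3): 18.08.
(b) the nearest-rank method: rank 6 → 20.3.
|18.08 − 20.3| = 2.22.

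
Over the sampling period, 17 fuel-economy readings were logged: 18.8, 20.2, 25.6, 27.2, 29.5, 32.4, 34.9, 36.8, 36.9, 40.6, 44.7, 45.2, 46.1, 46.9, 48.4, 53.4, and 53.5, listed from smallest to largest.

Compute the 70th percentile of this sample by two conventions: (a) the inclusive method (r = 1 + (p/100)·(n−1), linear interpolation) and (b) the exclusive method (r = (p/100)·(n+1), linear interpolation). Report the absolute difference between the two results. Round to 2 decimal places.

0.36

n = 17.
(a) r = 12.2; between ranks 12 (45.2) and 13 (46.1): 45.38.
(b) r = 12.6; between ranks 12 (45.2) and 13 (46.1): 45.74.
|45.38 − 45.74| = 0.36.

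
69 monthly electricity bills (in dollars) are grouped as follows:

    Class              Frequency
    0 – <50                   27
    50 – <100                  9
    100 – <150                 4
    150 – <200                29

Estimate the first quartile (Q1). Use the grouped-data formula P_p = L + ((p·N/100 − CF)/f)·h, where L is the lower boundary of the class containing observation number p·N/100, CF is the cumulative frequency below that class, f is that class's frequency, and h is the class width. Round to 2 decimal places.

N = 69; target position k = 25/100 · 69 = 17.25.
Cumulative frequencies: 27, 36, 40, 69.
Observation 17.25 falls in the class 0 – <50.
L = 0, CF = 0, f = 27, h = 50.
P25 = 0 + ((17.25 − 0)/27)·50 = 0 + 31.9444 = 31.9444.

31.94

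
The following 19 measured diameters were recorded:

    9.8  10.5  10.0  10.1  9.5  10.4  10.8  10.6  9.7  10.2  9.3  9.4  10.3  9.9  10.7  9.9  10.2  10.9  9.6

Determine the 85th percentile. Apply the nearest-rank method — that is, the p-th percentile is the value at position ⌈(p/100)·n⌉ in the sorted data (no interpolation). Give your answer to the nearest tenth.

Sorted: 9.3, 9.4, 9.5, 9.6, 9.7, 9.8, 9.9, 9.9, 10.0, 10.1, 10.2, 10.2, 10.3, 10.4, 10.5, 10.6, 10.7, 10.8, 10.9.
n = 19.
Position = ⌈85/100 · 19⌉ = ⌈16.15⌉ = 17.
The value at rank 17 is 10.7.

10.7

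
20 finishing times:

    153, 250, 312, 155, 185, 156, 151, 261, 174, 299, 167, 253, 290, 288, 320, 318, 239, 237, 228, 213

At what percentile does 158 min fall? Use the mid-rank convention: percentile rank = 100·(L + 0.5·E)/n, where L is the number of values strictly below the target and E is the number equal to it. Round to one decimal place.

20.0

Sorted: 151, 153, 155, 156, 167, 174, 185, 213, 228, 237, 239, 250, 253, 261, 288, 290, 299, 312, 318, 320.
Count below 158: L = 4; count equal: E = 0; n = 20.
Percentile rank = 100·(4 + 0.5·0)/20 = 100·4/20 = 20.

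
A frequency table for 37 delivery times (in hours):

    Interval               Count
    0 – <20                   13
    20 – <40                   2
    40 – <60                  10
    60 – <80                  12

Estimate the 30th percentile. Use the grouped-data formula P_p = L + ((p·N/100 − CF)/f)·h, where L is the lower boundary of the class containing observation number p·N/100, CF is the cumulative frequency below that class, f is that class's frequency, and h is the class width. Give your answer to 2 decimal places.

N = 37; target position k = 30/100 · 37 = 11.1.
Cumulative frequencies: 13, 15, 25, 37.
Observation 11.1 falls in the class 0 – <20.
L = 0, CF = 0, f = 13, h = 20.
P30 = 0 + ((11.1 − 0)/13)·20 = 0 + 17.0769 = 17.0769.

17.08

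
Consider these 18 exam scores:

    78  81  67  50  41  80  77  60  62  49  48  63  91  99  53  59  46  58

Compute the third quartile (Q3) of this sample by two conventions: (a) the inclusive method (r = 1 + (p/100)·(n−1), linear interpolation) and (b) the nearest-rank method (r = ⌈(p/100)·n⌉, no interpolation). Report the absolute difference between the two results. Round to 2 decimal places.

Sorted: 41, 46, 48, 49, 50, 53, 58, 59, 60, 62, 63, 67, 77, 78, 80, 81, 91, 99.
n = 18.
(a) r = 13.75; between ranks 13 (77) and 14 (78): 77.75.
(b) the nearest-rank method: rank 14 → 78.
|77.75 − 78| = 0.25.

0.25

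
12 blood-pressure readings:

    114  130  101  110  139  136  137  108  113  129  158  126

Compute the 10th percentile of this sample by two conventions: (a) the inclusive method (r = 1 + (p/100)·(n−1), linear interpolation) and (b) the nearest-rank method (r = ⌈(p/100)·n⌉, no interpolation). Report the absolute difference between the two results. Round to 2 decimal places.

0.20

Sorted: 101, 108, 110, 113, 114, 126, 129, 130, 136, 137, 139, 158.
n = 12.
(a) r = 2.1; between ranks 2 (108) and 3 (110): 108.2.
(b) the nearest-rank method: rank 2 → 108.
|108.2 − 108| = 0.2.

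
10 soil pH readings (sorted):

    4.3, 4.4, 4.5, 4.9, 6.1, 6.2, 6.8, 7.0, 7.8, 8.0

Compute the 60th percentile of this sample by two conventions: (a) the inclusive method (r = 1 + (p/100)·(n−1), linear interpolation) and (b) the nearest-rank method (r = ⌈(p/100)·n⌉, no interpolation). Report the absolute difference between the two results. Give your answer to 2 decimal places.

n = 10.
(a) r = 6.4; between ranks 6 (6.2) and 7 (6.8): 6.44.
(b) the nearest-rank method: rank 6 → 6.2.
|6.44 − 6.2| = 0.24.

0.24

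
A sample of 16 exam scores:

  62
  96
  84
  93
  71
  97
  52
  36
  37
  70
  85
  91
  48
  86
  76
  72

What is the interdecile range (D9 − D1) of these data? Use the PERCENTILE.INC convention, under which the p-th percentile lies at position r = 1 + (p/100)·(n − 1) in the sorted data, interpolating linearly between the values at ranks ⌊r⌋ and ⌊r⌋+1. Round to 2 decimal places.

52.00

Sorted: 36, 37, 48, 52, 62, 70, 71, 72, 76, 84, 85, 86, 91, 93, 96, 97.
n = 16.
P10: r = 2.5; ranks 2–3 are 37, 48; interpolating gives 42.5.
P90: r = 14.5; ranks 14–15 are 93, 96; interpolating gives 94.5.
Difference: 94.5 − 42.5 = 52.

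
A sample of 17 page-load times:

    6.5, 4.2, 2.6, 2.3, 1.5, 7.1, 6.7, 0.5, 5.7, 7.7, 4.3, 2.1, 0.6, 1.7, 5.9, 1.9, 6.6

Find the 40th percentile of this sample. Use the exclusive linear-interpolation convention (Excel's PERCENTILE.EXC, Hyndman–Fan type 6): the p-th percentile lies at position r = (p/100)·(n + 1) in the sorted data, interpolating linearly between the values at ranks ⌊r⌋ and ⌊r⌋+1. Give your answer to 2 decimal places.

2.36

Sorted: 0.5, 0.6, 1.5, 1.7, 1.9, 2.1, 2.3, 2.6, 4.2, 4.3, 5.7, 5.9, 6.5, 6.6, 6.7, 7.1, 7.7.
n = 17.
r = (40/100)·(17 + 1) = 7.2.
Rank 7 is 2.3 and rank 8 is 2.6.
Interpolate: 2.3 + 0.2·(2.6 − 2.3) = 2.3 + 0.2·0.3 = 2.36.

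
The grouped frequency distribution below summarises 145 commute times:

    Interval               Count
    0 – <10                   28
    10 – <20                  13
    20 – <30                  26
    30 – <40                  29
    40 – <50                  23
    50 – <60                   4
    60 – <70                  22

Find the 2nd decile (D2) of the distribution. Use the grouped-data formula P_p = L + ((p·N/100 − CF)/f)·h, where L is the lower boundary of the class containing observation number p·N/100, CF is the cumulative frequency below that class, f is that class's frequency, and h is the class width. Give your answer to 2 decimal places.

N = 145; target position k = 20/100 · 145 = 29.
Cumulative frequencies: 28, 41, 67, 96, 119, 123, 145.
Observation 29 falls in the class 10 – <20.
L = 10, CF = 28, f = 13, h = 10.
P20 = 10 + ((29 − 28)/13)·10 = 10 + 0.769231 = 10.7692.

10.77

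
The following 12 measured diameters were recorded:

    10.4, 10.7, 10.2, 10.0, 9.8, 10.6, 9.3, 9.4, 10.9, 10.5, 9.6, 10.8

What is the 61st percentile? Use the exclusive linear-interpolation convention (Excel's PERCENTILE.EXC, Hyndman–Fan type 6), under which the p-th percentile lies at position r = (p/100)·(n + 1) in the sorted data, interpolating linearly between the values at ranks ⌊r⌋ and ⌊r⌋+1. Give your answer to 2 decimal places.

Sorted: 9.3, 9.4, 9.6, 9.8, 10.0, 10.2, 10.4, 10.5, 10.6, 10.7, 10.8, 10.9.
n = 12.
r = (61/100)·(12 + 1) = 7.93.
Rank 7 is 10.4 and rank 8 is 10.5.
Interpolate: 10.4 + 0.93·(10.5 − 10.4) = 10.4 + 0.93·0.1 = 10.493.

10.49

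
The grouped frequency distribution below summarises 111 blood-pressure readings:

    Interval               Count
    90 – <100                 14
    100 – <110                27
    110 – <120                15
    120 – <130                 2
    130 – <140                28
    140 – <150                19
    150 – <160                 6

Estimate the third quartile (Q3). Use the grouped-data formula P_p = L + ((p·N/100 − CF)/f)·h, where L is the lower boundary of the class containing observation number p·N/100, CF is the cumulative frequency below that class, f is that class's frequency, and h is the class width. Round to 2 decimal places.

139.02

N = 111; target position k = 75/100 · 111 = 83.25.
Cumulative frequencies: 14, 41, 56, 58, 86, 105, 111.
Observation 83.25 falls in the class 130 – <140.
L = 130, CF = 58, f = 28, h = 10.
P75 = 130 + ((83.25 − 58)/28)·10 = 130 + 9.01786 = 139.018.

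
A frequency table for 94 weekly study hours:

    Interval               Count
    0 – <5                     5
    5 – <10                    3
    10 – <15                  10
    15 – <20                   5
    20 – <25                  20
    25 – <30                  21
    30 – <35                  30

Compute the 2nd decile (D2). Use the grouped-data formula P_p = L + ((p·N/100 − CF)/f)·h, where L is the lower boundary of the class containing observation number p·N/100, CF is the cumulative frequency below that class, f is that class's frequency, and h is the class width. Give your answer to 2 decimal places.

15.80

N = 94; target position k = 20/100 · 94 = 18.8.
Cumulative frequencies: 5, 8, 18, 23, 43, 64, 94.
Observation 18.8 falls in the class 15 – <20.
L = 15, CF = 18, f = 5, h = 5.
P20 = 15 + ((18.8 − 18)/5)·5 = 15 + 0.8 = 15.8.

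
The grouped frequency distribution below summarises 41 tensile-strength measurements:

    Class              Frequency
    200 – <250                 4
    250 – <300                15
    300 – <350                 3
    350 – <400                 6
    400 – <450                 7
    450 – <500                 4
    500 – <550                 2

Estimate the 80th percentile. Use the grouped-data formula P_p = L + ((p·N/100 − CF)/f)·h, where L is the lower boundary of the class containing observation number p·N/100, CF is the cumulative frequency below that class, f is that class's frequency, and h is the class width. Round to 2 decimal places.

N = 41; target position k = 80/100 · 41 = 32.8.
Cumulative frequencies: 4, 19, 22, 28, 35, 39, 41.
Observation 32.8 falls in the class 400 – <450.
L = 400, CF = 28, f = 7, h = 50.
P80 = 400 + ((32.8 − 28)/7)·50 = 400 + 34.2857 = 434.286.

434.29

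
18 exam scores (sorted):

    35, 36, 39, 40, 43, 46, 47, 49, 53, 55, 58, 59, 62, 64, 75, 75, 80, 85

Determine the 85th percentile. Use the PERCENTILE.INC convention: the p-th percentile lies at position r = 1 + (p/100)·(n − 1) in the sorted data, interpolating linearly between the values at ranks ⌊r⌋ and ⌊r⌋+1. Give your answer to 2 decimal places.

75.00

n = 18.
r = 1 + (85/100)·(18 − 1) = 1 + 14.45 = 15.45.
Rank 15 is 75 and rank 16 is 75.
Interpolate: 75 + 0.45·(75 − 75) = 75 + 0.45·0 = 75.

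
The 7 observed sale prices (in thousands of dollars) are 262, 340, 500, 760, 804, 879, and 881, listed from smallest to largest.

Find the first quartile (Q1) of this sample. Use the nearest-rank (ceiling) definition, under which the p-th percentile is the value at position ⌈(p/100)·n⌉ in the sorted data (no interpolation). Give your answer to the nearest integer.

n = 7.
Position = ⌈25/100 · 7⌉ = ⌈1.75⌉ = 2.
The value at rank 2 is 340.

340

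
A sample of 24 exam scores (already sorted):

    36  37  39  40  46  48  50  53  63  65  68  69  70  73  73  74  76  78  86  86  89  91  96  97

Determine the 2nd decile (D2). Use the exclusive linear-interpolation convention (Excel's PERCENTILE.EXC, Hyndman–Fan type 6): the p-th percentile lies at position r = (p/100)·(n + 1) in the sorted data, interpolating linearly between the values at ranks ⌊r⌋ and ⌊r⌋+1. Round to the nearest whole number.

46

n = 24.
r = (20/100)·(24 + 1) = 5.
r is an integer, so P20 is the value at rank 5: 46.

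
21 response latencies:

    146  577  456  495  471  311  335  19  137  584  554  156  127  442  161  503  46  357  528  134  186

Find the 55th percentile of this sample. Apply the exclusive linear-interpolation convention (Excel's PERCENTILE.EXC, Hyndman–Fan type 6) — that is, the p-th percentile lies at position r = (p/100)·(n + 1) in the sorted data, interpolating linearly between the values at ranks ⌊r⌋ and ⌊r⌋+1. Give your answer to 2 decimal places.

365.50

Sorted: 19, 46, 127, 134, 137, 146, 156, 161, 186, 311, 335, 357, 442, 456, 471, 495, 503, 528, 554, 577, 584.
n = 21.
r = (55/100)·(21 + 1) = 12.1.
Rank 12 is 357 and rank 13 is 442.
Interpolate: 357 + 0.1·(442 − 357) = 357 + 0.1·85 = 365.5.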